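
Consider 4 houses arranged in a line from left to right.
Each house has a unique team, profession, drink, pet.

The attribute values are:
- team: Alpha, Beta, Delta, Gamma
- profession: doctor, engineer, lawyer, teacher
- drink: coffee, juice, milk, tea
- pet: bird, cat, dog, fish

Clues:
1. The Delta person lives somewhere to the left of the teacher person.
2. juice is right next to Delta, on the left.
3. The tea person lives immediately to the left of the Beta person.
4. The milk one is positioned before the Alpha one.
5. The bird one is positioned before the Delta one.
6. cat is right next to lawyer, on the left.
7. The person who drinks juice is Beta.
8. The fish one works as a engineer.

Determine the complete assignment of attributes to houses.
Solution:

House | Team | Profession | Drink | Pet
---------------------------------------
  1   | Gamma | doctor | tea | cat
  2   | Beta | lawyer | juice | bird
  3   | Delta | engineer | milk | fish
  4   | Alpha | teacher | coffee | dog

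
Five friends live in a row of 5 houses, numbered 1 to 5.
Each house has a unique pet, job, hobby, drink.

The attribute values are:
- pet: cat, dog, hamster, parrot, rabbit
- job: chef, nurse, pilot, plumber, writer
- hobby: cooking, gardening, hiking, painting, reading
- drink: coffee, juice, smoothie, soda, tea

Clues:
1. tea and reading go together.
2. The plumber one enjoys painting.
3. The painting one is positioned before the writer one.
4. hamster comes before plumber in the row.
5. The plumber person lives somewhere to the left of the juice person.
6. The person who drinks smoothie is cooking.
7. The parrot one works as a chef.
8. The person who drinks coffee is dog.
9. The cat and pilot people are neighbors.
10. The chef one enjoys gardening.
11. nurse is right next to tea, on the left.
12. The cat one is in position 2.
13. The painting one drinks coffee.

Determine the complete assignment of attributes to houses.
Solution:

House | Pet | Job | Hobby | Drink
---------------------------------
  1   | parrot | chef | gardening | soda
  2   | cat | nurse | cooking | smoothie
  3   | hamster | pilot | reading | tea
  4   | dog | plumber | painting | coffee
  5   | rabbit | writer | hiking | juice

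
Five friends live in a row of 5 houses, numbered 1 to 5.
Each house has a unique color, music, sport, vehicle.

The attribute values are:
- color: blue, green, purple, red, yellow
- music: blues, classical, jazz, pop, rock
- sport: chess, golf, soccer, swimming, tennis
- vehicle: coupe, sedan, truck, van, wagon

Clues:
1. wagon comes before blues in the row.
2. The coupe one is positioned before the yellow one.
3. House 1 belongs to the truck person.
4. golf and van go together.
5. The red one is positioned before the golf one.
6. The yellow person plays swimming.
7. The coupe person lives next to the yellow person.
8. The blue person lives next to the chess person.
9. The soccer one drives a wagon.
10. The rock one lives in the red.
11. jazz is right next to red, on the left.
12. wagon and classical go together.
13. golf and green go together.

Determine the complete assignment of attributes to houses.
Solution:

House | Color | Music | Sport | Vehicle
---------------------------------------
  1   | blue | jazz | tennis | truck
  2   | red | rock | chess | coupe
  3   | yellow | pop | swimming | sedan
  4   | purple | classical | soccer | wagon
  5   | green | blues | golf | van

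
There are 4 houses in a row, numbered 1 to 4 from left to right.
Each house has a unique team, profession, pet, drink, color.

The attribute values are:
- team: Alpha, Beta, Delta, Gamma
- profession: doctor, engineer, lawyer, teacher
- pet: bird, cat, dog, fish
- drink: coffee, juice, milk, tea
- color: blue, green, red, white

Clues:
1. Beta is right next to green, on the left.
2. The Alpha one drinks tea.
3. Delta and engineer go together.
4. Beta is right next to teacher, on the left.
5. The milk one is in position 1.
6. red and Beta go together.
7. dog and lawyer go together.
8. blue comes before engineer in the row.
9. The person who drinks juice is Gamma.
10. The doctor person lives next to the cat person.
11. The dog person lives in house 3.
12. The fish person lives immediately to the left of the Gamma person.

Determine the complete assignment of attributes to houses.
Solution:

House | Team | Profession | Pet | Drink | Color
-----------------------------------------------
  1   | Beta | doctor | fish | milk | red
  2   | Gamma | teacher | cat | juice | green
  3   | Alpha | lawyer | dog | tea | blue
  4   | Delta | engineer | bird | coffee | white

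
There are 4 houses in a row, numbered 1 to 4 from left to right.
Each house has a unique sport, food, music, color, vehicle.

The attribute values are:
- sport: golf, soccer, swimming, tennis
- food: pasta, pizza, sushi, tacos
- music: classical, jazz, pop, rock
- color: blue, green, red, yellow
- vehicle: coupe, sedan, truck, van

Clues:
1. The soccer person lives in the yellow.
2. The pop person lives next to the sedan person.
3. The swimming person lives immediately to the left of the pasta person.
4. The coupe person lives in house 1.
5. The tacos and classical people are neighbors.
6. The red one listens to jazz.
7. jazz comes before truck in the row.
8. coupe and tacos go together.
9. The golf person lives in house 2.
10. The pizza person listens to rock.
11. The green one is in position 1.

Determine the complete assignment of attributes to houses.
Solution:

House | Sport | Food | Music | Color | Vehicle
----------------------------------------------
  1   | swimming | tacos | pop | green | coupe
  2   | golf | pasta | classical | blue | sedan
  3   | tennis | sushi | jazz | red | van
  4   | soccer | pizza | rock | yellow | truck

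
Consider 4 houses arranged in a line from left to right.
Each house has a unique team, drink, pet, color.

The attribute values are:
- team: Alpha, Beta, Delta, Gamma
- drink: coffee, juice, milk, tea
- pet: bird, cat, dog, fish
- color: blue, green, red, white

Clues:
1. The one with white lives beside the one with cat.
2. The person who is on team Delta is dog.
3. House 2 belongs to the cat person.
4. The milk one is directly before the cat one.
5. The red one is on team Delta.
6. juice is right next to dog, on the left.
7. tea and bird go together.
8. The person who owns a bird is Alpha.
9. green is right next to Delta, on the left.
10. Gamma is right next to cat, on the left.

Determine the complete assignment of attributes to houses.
Solution:

House | Team | Drink | Pet | Color
----------------------------------
  1   | Gamma | milk | fish | white
  2   | Beta | juice | cat | green
  3   | Delta | coffee | dog | red
  4   | Alpha | tea | bird | blue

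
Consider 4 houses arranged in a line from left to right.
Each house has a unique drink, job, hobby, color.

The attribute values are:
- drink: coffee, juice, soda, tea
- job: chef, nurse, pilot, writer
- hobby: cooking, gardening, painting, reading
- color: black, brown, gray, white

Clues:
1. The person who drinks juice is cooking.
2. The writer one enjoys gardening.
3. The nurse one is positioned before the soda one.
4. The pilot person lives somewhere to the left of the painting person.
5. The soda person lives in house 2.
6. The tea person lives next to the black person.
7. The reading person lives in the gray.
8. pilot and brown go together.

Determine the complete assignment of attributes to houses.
Solution:

House | Drink | Job | Hobby | Color
-----------------------------------
  1   | tea | nurse | reading | gray
  2   | soda | writer | gardening | black
  3   | juice | pilot | cooking | brown
  4   | coffee | chef | painting | white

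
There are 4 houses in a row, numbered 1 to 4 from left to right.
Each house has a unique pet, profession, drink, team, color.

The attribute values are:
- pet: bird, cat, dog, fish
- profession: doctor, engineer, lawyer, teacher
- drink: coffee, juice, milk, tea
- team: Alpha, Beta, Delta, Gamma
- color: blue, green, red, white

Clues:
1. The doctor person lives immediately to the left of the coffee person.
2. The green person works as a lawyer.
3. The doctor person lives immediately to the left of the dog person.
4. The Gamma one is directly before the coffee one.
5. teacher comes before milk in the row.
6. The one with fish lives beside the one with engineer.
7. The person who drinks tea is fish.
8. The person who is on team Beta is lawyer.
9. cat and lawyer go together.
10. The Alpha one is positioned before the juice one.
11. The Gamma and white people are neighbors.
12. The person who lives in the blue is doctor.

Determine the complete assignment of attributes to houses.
Solution:

House | Pet | Profession | Drink | Team | Color
-----------------------------------------------
  1   | fish | doctor | tea | Gamma | blue
  2   | dog | engineer | coffee | Alpha | white
  3   | bird | teacher | juice | Delta | red
  4   | cat | lawyer | milk | Beta | green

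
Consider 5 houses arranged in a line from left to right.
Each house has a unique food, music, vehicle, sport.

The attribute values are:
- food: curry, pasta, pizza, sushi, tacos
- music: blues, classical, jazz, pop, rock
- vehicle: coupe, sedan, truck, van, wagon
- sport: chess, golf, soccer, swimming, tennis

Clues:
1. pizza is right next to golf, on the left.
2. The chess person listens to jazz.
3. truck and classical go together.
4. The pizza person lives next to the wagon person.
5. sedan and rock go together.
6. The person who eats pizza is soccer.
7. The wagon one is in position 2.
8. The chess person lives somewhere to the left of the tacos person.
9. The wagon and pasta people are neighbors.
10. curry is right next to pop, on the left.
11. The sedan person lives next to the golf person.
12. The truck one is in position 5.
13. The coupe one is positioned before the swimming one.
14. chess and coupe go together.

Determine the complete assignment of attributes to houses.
Solution:

House | Food | Music | Vehicle | Sport
--------------------------------------
  1   | pizza | rock | sedan | soccer
  2   | curry | blues | wagon | golf
  3   | pasta | pop | van | tennis
  4   | sushi | jazz | coupe | chess
  5   | tacos | classical | truck | swimming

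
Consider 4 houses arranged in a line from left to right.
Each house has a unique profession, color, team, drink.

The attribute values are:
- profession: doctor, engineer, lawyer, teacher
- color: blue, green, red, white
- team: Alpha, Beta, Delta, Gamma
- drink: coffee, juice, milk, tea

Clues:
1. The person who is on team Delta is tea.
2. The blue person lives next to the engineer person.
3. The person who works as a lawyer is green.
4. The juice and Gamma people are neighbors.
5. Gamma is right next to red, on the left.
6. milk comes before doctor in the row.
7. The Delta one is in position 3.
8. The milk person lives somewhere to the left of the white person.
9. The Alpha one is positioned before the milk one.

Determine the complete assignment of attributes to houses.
Solution:

House | Profession | Color | Team | Drink
-----------------------------------------
  1   | lawyer | green | Alpha | juice
  2   | teacher | blue | Gamma | milk
  3   | engineer | red | Delta | tea
  4   | doctor | white | Beta | coffee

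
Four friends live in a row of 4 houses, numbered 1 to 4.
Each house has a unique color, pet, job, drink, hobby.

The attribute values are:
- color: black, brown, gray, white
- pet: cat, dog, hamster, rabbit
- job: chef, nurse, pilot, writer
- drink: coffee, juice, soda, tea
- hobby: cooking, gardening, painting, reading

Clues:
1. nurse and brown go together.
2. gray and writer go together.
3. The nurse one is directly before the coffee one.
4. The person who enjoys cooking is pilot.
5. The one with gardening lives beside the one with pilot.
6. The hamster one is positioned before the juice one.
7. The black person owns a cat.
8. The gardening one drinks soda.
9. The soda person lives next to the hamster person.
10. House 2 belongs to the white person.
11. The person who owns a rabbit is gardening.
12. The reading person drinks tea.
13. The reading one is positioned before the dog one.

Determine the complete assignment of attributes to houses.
Solution:

House | Color | Pet | Job | Drink | Hobby
-----------------------------------------
  1   | brown | rabbit | nurse | soda | gardening
  2   | white | hamster | pilot | coffee | cooking
  3   | black | cat | chef | tea | reading
  4   | gray | dog | writer | juice | painting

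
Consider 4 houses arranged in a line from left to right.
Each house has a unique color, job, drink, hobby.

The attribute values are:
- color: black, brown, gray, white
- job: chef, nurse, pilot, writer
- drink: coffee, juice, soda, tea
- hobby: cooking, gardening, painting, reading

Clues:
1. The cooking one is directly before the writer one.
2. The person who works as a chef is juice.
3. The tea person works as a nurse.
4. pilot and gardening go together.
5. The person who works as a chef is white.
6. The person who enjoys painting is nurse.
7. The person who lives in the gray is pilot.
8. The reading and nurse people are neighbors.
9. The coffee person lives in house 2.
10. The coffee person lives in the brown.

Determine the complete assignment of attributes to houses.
Solution:

House | Color | Job | Drink | Hobby
-----------------------------------
  1   | white | chef | juice | cooking
  2   | brown | writer | coffee | reading
  3   | black | nurse | tea | painting
  4   | gray | pilot | soda | gardening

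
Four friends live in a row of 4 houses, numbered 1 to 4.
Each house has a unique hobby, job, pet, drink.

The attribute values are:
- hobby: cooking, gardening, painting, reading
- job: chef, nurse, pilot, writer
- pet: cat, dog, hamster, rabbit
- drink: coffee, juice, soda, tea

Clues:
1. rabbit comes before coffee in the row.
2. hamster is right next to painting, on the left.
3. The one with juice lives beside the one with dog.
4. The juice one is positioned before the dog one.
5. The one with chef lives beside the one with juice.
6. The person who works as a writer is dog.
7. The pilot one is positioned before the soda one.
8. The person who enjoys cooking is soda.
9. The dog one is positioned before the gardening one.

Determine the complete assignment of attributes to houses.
Solution:

House | Hobby | Job | Pet | Drink
---------------------------------
  1   | reading | chef | hamster | tea
  2   | painting | pilot | rabbit | juice
  3   | cooking | writer | dog | soda
  4   | gardening | nurse | cat | coffee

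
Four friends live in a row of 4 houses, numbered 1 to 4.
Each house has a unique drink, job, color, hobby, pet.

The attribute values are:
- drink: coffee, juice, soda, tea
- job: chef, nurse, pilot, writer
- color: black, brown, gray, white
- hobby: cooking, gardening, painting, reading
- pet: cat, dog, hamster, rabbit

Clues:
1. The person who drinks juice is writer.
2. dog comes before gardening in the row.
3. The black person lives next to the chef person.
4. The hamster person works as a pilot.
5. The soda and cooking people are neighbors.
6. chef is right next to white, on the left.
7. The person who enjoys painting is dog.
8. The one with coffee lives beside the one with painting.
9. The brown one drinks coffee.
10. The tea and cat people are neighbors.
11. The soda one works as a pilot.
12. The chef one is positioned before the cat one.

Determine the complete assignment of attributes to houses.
Solution:

House | Drink | Job | Color | Hobby | Pet
-----------------------------------------
  1   | soda | pilot | black | reading | hamster
  2   | coffee | chef | brown | cooking | rabbit
  3   | tea | nurse | white | painting | dog
  4   | juice | writer | gray | gardening | cat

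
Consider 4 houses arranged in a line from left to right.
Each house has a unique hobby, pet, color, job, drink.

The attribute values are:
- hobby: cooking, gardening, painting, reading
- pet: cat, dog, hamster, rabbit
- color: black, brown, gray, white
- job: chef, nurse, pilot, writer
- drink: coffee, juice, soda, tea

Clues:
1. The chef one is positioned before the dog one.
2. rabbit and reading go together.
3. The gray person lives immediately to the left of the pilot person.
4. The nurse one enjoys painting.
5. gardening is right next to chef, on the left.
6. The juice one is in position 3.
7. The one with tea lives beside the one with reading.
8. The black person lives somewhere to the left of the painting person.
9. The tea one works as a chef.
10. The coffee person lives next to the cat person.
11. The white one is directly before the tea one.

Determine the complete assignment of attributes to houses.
Solution:

House | Hobby | Pet | Color | Job | Drink
-----------------------------------------
  1   | gardening | hamster | white | writer | coffee
  2   | cooking | cat | gray | chef | tea
  3   | reading | rabbit | black | pilot | juice
  4   | painting | dog | brown | nurse | soda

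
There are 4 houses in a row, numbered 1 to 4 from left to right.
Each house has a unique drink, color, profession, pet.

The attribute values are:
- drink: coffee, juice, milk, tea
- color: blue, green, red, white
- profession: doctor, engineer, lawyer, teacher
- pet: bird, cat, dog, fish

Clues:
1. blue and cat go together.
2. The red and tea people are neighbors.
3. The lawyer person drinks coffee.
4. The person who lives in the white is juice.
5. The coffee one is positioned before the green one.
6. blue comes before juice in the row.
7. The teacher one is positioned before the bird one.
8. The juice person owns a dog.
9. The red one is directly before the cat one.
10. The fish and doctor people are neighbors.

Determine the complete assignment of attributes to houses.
Solution:

House | Drink | Color | Profession | Pet
----------------------------------------
  1   | coffee | red | lawyer | fish
  2   | tea | blue | doctor | cat
  3   | juice | white | teacher | dog
  4   | milk | green | engineer | bird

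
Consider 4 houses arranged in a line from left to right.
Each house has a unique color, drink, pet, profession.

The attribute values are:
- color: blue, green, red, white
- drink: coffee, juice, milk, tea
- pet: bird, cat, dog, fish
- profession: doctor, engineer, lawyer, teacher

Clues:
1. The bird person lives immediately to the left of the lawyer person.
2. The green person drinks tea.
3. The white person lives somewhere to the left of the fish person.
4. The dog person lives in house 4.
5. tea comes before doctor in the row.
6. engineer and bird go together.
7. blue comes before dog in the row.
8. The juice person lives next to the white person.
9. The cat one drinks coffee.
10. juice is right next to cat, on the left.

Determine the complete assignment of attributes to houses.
Solution:

House | Color | Drink | Pet | Profession
----------------------------------------
  1   | blue | juice | bird | engineer
  2   | white | coffee | cat | lawyer
  3   | green | tea | fish | teacher
  4   | red | milk | dog | doctor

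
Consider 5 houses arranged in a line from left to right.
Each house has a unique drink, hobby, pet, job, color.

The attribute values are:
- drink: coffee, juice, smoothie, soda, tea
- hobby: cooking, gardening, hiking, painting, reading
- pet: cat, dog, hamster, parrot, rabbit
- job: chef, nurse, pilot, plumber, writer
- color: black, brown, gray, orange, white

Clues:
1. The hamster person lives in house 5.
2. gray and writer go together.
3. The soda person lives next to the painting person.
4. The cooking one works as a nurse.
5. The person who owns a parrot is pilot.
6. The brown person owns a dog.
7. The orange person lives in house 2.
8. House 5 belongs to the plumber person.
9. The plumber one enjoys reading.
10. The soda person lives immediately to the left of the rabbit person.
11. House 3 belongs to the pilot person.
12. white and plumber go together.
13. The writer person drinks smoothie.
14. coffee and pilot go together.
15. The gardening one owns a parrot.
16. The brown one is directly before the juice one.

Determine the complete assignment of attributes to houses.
Solution:

House | Drink | Hobby | Pet | Job | Color
-----------------------------------------
  1   | soda | cooking | dog | nurse | brown
  2   | juice | painting | rabbit | chef | orange
  3   | coffee | gardening | parrot | pilot | black
  4   | smoothie | hiking | cat | writer | gray
  5   | tea | reading | hamster | plumber | white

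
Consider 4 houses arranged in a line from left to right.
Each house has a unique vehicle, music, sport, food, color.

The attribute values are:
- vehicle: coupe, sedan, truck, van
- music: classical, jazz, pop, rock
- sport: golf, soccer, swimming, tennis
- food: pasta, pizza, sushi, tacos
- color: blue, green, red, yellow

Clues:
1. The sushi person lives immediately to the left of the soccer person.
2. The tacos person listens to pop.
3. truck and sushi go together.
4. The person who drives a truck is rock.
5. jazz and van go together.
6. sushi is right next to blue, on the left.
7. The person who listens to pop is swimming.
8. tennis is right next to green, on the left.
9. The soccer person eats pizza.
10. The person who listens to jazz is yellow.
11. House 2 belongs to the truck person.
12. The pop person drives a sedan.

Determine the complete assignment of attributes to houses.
Solution:

House | Vehicle | Music | Sport | Food | Color
----------------------------------------------
  1   | van | jazz | tennis | pasta | yellow
  2   | truck | rock | golf | sushi | green
  3   | coupe | classical | soccer | pizza | blue
  4   | sedan | pop | swimming | tacos | red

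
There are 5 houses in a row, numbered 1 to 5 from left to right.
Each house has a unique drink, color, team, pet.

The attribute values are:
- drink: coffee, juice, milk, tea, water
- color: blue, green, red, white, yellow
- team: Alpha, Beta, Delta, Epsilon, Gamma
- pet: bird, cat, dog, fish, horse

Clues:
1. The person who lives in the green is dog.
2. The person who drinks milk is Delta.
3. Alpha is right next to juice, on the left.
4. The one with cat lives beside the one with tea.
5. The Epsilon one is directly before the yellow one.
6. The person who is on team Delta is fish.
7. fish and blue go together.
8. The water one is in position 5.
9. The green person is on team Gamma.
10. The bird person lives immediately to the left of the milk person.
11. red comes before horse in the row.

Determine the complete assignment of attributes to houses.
Solution:

House | Drink | Color | Team | Pet
----------------------------------
  1   | coffee | red | Epsilon | cat
  2   | tea | yellow | Alpha | horse
  3   | juice | white | Beta | bird
  4   | milk | blue | Delta | fish
  5   | water | green | Gamma | dog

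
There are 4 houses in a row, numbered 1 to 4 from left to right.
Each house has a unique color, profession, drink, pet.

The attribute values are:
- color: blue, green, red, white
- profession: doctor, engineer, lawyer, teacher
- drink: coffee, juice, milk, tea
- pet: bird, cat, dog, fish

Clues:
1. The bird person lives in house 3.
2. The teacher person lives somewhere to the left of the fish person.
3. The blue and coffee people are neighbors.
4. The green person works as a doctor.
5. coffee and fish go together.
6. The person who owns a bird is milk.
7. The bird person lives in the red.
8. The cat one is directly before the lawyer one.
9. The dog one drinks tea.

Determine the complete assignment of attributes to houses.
Solution:

House | Color | Profession | Drink | Pet
----------------------------------------
  1   | blue | teacher | juice | cat
  2   | white | lawyer | coffee | fish
  3   | red | engineer | milk | bird
  4   | green | doctor | tea | dog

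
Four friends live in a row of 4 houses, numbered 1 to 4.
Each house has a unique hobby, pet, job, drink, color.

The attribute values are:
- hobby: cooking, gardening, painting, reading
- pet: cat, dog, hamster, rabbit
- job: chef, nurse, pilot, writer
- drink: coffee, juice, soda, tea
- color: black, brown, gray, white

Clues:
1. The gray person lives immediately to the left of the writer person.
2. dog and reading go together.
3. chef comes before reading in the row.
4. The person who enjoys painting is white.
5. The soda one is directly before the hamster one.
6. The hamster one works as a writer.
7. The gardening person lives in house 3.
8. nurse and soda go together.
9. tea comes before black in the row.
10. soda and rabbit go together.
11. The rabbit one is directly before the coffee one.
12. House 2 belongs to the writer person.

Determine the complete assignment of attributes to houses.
Solution:

House | Hobby | Pet | Job | Drink | Color
-----------------------------------------
  1   | cooking | rabbit | nurse | soda | gray
  2   | painting | hamster | writer | coffee | white
  3   | gardening | cat | chef | tea | brown
  4   | reading | dog | pilot | juice | black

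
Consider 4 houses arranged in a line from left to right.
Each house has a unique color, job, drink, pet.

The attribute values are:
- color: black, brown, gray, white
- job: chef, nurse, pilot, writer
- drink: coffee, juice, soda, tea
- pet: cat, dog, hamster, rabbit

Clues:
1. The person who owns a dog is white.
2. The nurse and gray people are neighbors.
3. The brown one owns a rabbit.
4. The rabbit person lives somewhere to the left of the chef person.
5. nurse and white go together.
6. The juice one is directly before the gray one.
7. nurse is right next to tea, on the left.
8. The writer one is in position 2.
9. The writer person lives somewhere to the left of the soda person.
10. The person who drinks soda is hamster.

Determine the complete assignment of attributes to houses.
Solution:

House | Color | Job | Drink | Pet
---------------------------------
  1   | white | nurse | juice | dog
  2   | gray | writer | tea | cat
  3   | brown | pilot | coffee | rabbit
  4   | black | chef | soda | hamster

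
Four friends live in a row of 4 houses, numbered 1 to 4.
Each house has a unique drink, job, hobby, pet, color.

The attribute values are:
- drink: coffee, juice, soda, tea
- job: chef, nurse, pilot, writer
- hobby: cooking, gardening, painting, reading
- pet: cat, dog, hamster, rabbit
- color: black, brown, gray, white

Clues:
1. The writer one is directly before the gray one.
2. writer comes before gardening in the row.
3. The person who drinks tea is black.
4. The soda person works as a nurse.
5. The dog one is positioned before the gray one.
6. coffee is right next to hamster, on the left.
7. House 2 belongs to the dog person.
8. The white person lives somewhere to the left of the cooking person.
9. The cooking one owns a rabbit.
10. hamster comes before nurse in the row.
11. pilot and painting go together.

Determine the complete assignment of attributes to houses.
Solution:

House | Drink | Job | Hobby | Pet | Color
-----------------------------------------
  1   | tea | pilot | painting | cat | black
  2   | coffee | writer | reading | dog | white
  3   | juice | chef | gardening | hamster | gray
  4   | soda | nurse | cooking | rabbit | brown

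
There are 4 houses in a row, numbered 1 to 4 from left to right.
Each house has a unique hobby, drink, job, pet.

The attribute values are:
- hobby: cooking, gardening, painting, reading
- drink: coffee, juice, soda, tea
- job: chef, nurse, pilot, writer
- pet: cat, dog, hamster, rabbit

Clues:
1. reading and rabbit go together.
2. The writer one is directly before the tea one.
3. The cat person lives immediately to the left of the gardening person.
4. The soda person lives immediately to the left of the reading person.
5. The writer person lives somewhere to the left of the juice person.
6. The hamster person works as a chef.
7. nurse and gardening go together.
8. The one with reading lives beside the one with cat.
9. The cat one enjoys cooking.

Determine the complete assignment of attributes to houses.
Solution:

House | Hobby | Drink | Job | Pet
---------------------------------
  1   | painting | soda | chef | hamster
  2   | reading | coffee | writer | rabbit
  3   | cooking | tea | pilot | cat
  4   | gardening | juice | nurse | dog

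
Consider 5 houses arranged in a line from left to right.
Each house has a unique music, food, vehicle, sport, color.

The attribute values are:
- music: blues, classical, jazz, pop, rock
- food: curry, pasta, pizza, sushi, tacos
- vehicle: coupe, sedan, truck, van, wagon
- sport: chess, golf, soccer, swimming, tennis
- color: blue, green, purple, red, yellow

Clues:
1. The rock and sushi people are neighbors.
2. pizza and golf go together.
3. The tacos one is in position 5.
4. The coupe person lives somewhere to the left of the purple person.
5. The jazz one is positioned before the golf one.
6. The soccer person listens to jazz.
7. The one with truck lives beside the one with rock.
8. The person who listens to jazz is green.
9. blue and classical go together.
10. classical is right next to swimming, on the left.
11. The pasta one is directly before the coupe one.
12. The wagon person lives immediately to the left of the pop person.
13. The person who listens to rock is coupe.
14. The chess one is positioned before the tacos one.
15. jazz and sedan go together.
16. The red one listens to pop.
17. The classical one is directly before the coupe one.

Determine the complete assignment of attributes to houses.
Solution:

House | Music | Food | Vehicle | Sport | Color
----------------------------------------------
  1   | classical | pasta | truck | chess | blue
  2   | rock | curry | coupe | swimming | yellow
  3   | jazz | sushi | sedan | soccer | green
  4   | blues | pizza | wagon | golf | purple
  5   | pop | tacos | van | tennis | red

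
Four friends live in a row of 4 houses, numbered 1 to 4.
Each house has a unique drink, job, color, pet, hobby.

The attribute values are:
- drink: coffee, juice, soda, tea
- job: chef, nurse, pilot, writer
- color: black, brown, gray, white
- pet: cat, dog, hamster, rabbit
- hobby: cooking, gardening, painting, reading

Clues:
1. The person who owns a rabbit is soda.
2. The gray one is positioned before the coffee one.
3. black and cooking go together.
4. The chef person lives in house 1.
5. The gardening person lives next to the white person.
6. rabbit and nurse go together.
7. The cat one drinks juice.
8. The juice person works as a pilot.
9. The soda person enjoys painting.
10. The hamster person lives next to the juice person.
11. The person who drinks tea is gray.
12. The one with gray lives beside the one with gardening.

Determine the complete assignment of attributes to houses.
Solution:

House | Drink | Job | Color | Pet | Hobby
-----------------------------------------
  1   | tea | chef | gray | hamster | reading
  2   | juice | pilot | brown | cat | gardening
  3   | soda | nurse | white | rabbit | painting
  4   | coffee | writer | black | dog | cooking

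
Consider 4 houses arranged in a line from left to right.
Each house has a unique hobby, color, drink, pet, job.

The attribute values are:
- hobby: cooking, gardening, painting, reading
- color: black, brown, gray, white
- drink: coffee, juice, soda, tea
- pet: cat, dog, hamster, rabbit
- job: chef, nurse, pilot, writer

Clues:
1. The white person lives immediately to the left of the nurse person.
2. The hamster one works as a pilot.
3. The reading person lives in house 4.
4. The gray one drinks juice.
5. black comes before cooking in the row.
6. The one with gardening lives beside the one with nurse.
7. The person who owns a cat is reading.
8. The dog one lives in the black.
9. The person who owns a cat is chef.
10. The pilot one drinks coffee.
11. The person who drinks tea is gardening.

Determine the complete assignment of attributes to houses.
Solution:

House | Hobby | Color | Drink | Pet | Job
-----------------------------------------
  1   | gardening | white | tea | rabbit | writer
  2   | painting | black | soda | dog | nurse
  3   | cooking | brown | coffee | hamster | pilot
  4   | reading | gray | juice | cat | chef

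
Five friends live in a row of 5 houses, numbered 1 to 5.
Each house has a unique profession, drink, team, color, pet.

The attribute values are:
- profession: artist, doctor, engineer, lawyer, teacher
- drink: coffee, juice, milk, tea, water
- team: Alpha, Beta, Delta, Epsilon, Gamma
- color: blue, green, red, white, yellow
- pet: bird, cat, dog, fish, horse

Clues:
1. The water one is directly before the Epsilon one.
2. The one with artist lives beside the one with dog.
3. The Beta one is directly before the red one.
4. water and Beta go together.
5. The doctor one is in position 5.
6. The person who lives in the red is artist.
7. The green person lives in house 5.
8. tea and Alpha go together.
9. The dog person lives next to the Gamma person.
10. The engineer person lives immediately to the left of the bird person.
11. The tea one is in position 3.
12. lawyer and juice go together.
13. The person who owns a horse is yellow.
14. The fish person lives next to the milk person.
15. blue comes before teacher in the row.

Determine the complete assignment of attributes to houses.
Solution:

House | Profession | Drink | Team | Color | Pet
-----------------------------------------------
  1   | engineer | water | Beta | blue | fish
  2   | artist | milk | Epsilon | red | bird
  3   | teacher | tea | Alpha | white | dog
  4   | lawyer | juice | Gamma | yellow | horse
  5   | doctor | coffee | Delta | green | cat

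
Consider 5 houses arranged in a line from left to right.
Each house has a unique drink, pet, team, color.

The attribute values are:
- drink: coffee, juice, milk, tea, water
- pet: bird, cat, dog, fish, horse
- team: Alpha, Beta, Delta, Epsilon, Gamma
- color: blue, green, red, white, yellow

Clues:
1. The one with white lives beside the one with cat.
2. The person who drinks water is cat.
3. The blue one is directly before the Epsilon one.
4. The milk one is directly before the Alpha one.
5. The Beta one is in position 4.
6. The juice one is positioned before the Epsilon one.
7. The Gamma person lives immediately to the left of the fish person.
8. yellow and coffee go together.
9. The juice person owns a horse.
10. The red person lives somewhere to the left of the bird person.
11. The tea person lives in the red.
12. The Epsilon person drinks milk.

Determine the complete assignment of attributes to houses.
Solution:

House | Drink | Pet | Team | Color
----------------------------------
  1   | juice | horse | Gamma | blue
  2   | milk | fish | Epsilon | white
  3   | water | cat | Alpha | green
  4   | tea | dog | Beta | red
  5   | coffee | bird | Delta | yellow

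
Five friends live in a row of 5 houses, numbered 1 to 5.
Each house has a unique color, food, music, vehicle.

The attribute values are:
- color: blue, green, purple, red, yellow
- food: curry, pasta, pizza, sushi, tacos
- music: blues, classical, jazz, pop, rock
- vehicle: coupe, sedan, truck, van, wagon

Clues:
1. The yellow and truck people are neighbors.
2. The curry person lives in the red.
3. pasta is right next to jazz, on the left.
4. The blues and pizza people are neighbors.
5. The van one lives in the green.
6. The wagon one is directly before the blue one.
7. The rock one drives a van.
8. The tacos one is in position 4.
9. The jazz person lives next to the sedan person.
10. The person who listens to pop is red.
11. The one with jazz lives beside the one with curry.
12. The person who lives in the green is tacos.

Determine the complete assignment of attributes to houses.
Solution:

House | Color | Food | Music | Vehicle
--------------------------------------
  1   | yellow | pasta | blues | wagon
  2   | blue | pizza | jazz | truck
  3   | red | curry | pop | sedan
  4   | green | tacos | rock | van
  5   | purple | sushi | classical | coupe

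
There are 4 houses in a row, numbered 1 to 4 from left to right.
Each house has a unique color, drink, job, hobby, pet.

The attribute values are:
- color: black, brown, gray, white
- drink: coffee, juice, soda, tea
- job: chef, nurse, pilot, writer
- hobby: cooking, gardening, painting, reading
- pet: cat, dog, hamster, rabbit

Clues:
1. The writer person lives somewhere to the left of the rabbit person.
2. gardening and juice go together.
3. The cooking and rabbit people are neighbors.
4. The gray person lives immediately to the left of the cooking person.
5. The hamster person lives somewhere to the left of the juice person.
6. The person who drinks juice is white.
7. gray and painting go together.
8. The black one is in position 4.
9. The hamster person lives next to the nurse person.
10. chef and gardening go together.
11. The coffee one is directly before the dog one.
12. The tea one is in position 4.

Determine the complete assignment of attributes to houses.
Solution:

House | Color | Drink | Job | Hobby | Pet
-----------------------------------------
  1   | gray | coffee | writer | painting | hamster
  2   | brown | soda | nurse | cooking | dog
  3   | white | juice | chef | gardening | rabbit
  4   | black | tea | pilot | reading | cat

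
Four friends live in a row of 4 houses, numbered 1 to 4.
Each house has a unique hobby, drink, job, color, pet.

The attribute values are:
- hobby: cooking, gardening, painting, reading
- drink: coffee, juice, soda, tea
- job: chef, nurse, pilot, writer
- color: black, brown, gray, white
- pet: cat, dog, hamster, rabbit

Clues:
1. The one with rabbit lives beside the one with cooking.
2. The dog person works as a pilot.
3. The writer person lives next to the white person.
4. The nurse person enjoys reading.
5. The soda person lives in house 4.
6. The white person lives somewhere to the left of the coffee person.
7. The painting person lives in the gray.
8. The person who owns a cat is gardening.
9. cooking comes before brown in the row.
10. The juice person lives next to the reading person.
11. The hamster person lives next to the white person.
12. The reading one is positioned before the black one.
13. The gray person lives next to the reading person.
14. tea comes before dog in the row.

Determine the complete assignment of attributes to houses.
Solution:

House | Hobby | Drink | Job | Color | Pet
-----------------------------------------
  1   | painting | juice | writer | gray | hamster
  2   | reading | tea | nurse | white | rabbit
  3   | cooking | coffee | pilot | black | dog
  4   | gardening | soda | chef | brown | cat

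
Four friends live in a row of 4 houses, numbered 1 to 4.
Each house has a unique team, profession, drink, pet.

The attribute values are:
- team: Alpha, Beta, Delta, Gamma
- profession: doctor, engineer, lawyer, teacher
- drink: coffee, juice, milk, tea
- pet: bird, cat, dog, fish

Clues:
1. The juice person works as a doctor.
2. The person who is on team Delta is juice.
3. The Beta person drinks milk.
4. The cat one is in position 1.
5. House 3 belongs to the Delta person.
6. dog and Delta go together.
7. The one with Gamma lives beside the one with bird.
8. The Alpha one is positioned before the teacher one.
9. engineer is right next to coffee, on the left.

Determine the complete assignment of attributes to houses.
Solution:

House | Team | Profession | Drink | Pet
---------------------------------------
  1   | Gamma | engineer | tea | cat
  2   | Alpha | lawyer | coffee | bird
  3   | Delta | doctor | juice | dog
  4   | Beta | teacher | milk | fish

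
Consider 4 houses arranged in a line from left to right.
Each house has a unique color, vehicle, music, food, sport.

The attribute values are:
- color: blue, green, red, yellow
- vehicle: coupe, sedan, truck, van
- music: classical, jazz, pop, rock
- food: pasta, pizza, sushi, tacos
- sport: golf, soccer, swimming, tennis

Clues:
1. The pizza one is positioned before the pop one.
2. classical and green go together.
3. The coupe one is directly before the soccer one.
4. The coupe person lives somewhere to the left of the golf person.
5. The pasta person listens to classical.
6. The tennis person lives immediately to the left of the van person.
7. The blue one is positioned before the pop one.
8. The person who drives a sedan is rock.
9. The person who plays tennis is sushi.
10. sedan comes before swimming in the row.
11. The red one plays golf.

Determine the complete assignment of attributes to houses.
Solution:

House | Color | Vehicle | Music | Food | Sport
----------------------------------------------
  1   | blue | coupe | jazz | sushi | tennis
  2   | green | van | classical | pasta | soccer
  3   | red | sedan | rock | pizza | golf
  4   | yellow | truck | pop | tacos | swimming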